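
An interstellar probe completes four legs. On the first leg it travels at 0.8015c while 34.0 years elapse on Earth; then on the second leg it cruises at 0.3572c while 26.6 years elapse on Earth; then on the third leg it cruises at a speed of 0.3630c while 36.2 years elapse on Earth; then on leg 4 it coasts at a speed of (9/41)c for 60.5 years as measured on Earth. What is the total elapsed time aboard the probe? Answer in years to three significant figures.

τ = 138 years

Leg 1: γ = 1/√(1 − 0.8015²) = 1/√0.3576 = 1.672; τ_1 = 34.0/1.672 = 20.33 years.
Leg 2: γ = 1/√(1 − 0.3572²) = 1/√0.8724 = 1.071; τ_2 = 26.6/1.071 = 24.85 years.
Leg 3: γ = 1/√(1 − 0.3630²) = 1/√0.8682 = 1.073; τ_3 = 36.2/1.073 = 33.73 years.
Leg 4: γ = 1/√(1 − (9/41)²) = 41/40 = 1.025; τ_4 = 60.5/1.025 = 59.02 years.
Total: 20.33 + 24.85 + 33.73 + 59.02 years.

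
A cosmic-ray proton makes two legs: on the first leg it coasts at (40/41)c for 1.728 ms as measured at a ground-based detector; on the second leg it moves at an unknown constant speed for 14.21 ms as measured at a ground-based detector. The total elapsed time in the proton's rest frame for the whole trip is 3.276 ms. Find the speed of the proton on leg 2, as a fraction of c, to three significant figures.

β = 0.979

Leg 1: γ = 1/√(1 − (40/41)²) = 41/9 ≈ 4.556; τ_1 = 1.728/4.556 = 0.3793 ms.
Leg 2: speed unknown; τ_2 = 14.21/γ_2.
Total proper time: 0.3793 + τ_2 = 3.276, so τ_2 = 3.276 − 0.3793 = 2.897 ms.
γ_2 = 14.21/2.897 = 4.906; β = √(1 − 1/γ²) = √0.9584.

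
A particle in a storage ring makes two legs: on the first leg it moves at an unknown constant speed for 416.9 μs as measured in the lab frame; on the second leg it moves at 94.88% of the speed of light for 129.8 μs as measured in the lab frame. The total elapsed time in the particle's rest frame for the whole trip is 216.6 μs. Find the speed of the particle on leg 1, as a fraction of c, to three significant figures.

Leg 1: speed unknown; τ_1 = 416.9/γ_1.
Leg 2: β = 0.9488; γ = 1/√(1 − 0.9488²) = 1/√0.09978 = 3.166; τ_2 = 129.8/3.166 = 41.00 μs.
Total proper time: τ_1 + 41.00 = 216.6, so τ_1 = 216.6 − 41.00 = 175.6 μs.
γ_1 = 416.9/175.6 = 2.374; β = √(1 − 1/γ²) = √0.8226.

β = 0.907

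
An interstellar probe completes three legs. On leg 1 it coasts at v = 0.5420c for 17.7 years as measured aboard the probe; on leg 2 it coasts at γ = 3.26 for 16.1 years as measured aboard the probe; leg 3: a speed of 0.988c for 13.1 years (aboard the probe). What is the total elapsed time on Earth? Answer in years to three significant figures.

Δt = 158 years

Leg 1: γ = 1/√(1 − 0.5420²) = 1/√0.7062 = 1.190; Δt_1 = 1.190 × 17.7 = 21.06 years.
Leg 2: γ = 3.26; Δt_2 = 3.260 × 16.1 = 52.49 years.
Leg 3: γ = 1/√(1 − 0.988²) = 1/√0.02386 = 6.474; Δt_3 = 6.474 × 13.1 = 84.81 years.
Total: 21.06 + 52.49 + 84.81 years.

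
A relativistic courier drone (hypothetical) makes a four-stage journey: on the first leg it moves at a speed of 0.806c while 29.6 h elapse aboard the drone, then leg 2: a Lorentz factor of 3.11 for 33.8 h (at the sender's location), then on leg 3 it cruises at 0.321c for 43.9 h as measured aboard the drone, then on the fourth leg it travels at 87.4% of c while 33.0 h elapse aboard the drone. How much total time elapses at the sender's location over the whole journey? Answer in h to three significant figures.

Δt = 198 h

Leg 1: γ = 1/√(1 − 0.806²) = 1/√0.3504 = 1.689; Δt_1 = 1.689 × 29.6 = 50.01 h.
Leg 2: 33.8 h is already measured at the sender's location.
Leg 3: γ = 1/√(1 − 0.321²) = 1/√0.8970 = 1.056; Δt_3 = 1.056 × 43.9 = 46.35 h.
Leg 4: β = 0.874; γ = 1/√(1 − 0.874²) = 1/√0.2361 = 2.058; Δt_4 = 2.058 × 33.0 = 67.91 h.
Total: 50.01 + 33.80 + 46.35 + 67.91 h.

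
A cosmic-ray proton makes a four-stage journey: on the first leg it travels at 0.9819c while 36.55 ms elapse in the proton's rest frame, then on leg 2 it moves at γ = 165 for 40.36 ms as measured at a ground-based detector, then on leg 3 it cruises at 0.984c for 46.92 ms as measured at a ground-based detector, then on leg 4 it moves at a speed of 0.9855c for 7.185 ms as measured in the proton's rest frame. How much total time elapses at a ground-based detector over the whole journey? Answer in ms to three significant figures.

Leg 1: γ = 1/√(1 − 0.9819²) = 1/√0.03587 = 5.280; Δt_1 = 5.280 × 36.55 = 193.0 ms.
Leg 2: 40.36 ms is already measured at a ground-based detector.
Leg 3: 46.92 ms is already measured at a ground-based detector.
Leg 4: γ = 1/√(1 − 0.9855²) = 1/√0.02879 = 5.894; Δt_4 = 5.894 × 7.185 = 42.35 ms.
Total: 193.0 + 40.36 + 46.92 + 42.35 ms.

Δt = 323 ms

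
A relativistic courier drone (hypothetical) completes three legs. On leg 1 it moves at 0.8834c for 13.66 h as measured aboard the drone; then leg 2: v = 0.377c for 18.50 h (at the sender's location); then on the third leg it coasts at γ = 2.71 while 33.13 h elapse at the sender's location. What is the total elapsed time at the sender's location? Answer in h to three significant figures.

Leg 1: γ = 1/√(1 − 0.8834²) = 1/√0.2196 = 2.134; Δt_1 = 2.134 × 13.66 = 29.15 h.
Leg 2: 18.50 h is already measured at the sender's location.
Leg 3: 33.13 h is already measured at the sender's location.
Total: 29.15 + 18.50 + 33.13 h.

Δt = 80.8 h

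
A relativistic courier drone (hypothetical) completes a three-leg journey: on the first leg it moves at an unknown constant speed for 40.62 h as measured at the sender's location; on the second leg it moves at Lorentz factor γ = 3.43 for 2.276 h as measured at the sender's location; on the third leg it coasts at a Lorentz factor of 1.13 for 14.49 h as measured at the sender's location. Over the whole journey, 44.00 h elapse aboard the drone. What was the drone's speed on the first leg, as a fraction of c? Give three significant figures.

Leg 1: speed unknown; τ_1 = 40.62/γ_1.
Leg 2: γ = 3.43; τ_2 = 2.276/3.430 = 0.6636 h.
Leg 3: γ = 1.13; τ_3 = 14.49/1.130 = 12.82 h.
Total proper time: τ_1 + 0.6636 + 12.82 = 44.00, so τ_1 = 44.00 − 13.49 = 30.51 h.
γ_1 = 40.62/30.51 = 1.331; β = √(1 − 1/γ²) = √0.4357.

β = 0.660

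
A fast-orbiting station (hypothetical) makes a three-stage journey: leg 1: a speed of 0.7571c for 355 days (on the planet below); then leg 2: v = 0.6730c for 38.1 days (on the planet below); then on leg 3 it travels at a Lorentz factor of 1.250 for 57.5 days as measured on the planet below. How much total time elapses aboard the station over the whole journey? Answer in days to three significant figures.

τ = 306 days

Leg 1: γ = 1/√(1 − 0.7571²) = 1/√0.4268 = 1.531; τ_1 = 355/1.531 = 231.9 days.
Leg 2: γ = 1/√(1 − 0.6730²) = 1/√0.5471 = 1.352; τ_2 = 38.1/1.352 = 28.18 days.
Leg 3: γ = 1.250; τ_3 = 57.5/1.250 = 46.00 days.
Total: 231.9 + 28.18 + 46.00 days.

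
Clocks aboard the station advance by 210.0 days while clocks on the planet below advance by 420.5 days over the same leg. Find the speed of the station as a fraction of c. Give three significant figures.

v = 0.866c

The proper time is measured aboard the station (both events occur at the station's location); Δt is measured on the planet below. γ = Δt/τ = 420.5/210.0 = 2.002.
β = √(1 − 1/γ²) = √(1 − 0.2494) = √0.7506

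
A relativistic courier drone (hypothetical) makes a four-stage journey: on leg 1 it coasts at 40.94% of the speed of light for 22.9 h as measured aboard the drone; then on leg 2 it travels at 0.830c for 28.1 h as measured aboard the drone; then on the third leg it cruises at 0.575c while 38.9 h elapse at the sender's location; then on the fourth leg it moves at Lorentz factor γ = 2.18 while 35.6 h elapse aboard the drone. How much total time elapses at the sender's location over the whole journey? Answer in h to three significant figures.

Δt = 192 h

Leg 1: β = 0.4094; γ = 1/√(1 − 0.4094²) = 1/√0.8324 = 1.096; Δt_1 = 1.096 × 22.9 = 25.10 h.
Leg 2: γ = 1/√(1 − 0.830²) = 1/√0.3111 = 1.793; Δt_2 = 1.793 × 28.1 = 50.38 h.
Leg 3: 38.9 h is already measured at the sender's location.
Leg 4: γ = 2.18; Δt_4 = 2.180 × 35.6 = 77.61 h.
Total: 25.10 + 50.38 + 38.90 + 77.61 h.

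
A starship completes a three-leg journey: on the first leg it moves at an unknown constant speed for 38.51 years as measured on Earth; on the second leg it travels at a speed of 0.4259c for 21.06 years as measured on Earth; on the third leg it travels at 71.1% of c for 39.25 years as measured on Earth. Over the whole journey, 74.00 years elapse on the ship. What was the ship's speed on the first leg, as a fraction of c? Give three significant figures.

Leg 1: speed unknown; τ_1 = 38.51/γ_1.
Leg 2: γ = 1/√(1 − 0.4259²) = 1/√0.8186 = 1.105; τ_2 = 21.06/1.105 = 19.05 years.
Leg 3: β = 0.711; γ = 1/√(1 − 0.711²) = 1/√0.4945 = 1.422; τ_3 = 39.25/1.422 = 27.60 years.
Total proper time: τ_1 + 19.05 + 27.60 = 74.00, so τ_1 = 74.00 − 46.65 = 27.35 years.
γ_1 = 38.51/27.35 = 1.408; β = √(1 − 1/γ²) = √0.4958.

β = 0.704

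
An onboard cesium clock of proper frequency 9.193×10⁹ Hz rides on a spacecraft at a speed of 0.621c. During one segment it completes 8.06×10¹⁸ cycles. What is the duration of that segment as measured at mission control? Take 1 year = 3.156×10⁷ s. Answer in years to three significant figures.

Δt = 35.4 years

γ = 1/√(1 − 0.621²) = 1/√0.6144 = 1.276
Proper time for N cycles: τ = N/f = 8.06×10¹⁸/(9.193×10⁹) = 8.768×10⁸ s = 27.78 years.
Lab-frame duration Δt = γτ = 1.276 × 27.78 = 35.44 years.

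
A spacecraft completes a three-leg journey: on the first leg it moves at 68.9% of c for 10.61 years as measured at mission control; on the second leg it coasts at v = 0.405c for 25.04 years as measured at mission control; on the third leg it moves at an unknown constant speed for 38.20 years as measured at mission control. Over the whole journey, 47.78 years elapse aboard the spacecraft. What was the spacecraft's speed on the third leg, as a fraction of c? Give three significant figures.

Leg 1: β = 0.689; γ = 1/√(1 − 0.689²) = 1/√0.5253 = 1.380; τ_1 = 10.61/1.380 = 7.690 years.
Leg 2: γ = 1/√(1 − 0.405²) = 1/√0.8360 = 1.094; τ_2 = 25.04/1.094 = 22.89 years.
Leg 3: speed unknown; τ_3 = 38.20/γ_3.
Total proper time: 7.690 + 22.89 + τ_3 = 47.78, so τ_3 = 47.78 − 30.58 = 17.20 years.
γ_3 = 38.20/17.20 = 2.221; β = √(1 − 1/γ²) = √0.7974.

β = 0.893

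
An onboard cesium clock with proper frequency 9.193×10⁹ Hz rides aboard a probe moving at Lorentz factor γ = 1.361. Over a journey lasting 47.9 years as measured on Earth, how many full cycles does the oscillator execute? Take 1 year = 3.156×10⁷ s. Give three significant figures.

γ = 1.361
The oscillator's own cycle count is N = f × τ where τ is the proper time aboard the probe. τ = Δt/γ = 47.9/1.361 = 35.19 years = 1.111×10⁹ s.
N = 9.193×10⁹ × 1.111×10⁹ = 1.021×10¹⁹.

N = 1.02×10¹⁹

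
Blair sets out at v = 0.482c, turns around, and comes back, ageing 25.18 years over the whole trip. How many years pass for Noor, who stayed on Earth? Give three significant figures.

Δt = 28.7 years

γ = 1/√(1 − 0.482²) = 1/√0.7677 = 1.141
Earth-frame duration is the dilated interval: Δt = γτ = 1.141 × 25.18 years.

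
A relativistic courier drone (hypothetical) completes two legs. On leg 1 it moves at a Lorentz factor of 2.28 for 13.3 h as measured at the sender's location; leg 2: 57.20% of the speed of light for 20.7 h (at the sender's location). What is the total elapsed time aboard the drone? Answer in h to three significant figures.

Leg 1: γ = 2.28; τ_1 = 13.3/2.280 = 5.833 h.
Leg 2: β = 0.5720; γ = 1/√(1 − 0.5720²) = 1/√0.6728 = 1.219; τ_2 = 20.7/1.219 = 16.98 h.
Total: 5.833 + 16.98 h.

τ = 22.8 h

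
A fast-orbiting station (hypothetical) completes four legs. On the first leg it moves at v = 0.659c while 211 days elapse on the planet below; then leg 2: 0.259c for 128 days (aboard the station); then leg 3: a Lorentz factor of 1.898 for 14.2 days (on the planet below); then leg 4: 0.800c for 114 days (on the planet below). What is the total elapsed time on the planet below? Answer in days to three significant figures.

Δt = 472 days

Leg 1: 211 days is already measured on the planet below.
Leg 2: γ = 1/√(1 − 0.259²) = 1/√0.9329 = 1.035; Δt_2 = 1.035 × 128 = 132.5 days.
Leg 3: 14.2 days is already measured on the planet below.
Leg 4: 114 days is already measured on the planet below.
Total: 211.0 + 132.5 + 14.20 + 114.0 days.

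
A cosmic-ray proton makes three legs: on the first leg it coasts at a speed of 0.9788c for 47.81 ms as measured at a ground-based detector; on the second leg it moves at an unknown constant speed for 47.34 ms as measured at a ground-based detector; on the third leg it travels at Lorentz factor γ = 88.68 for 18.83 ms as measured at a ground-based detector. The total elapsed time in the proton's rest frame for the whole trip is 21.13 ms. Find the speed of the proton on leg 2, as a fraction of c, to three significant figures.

Leg 1: γ = 1/√(1 − 0.9788²) = 1/√0.04195 = 4.882; τ_1 = 47.81/4.882 = 9.792 ms.
Leg 2: speed unknown; τ_2 = 47.34/γ_2.
Leg 3: γ = 88.68; τ_3 = 18.83/88.68 = 0.2123 ms.
Total proper time: 9.792 + τ_2 + 0.2123 = 21.13, so τ_2 = 21.13 − 10.00 = 11.13 ms.
γ_2 = 47.34/11.13 = 4.255; β = √(1 − 1/γ²) = √0.9448.

β = 0.972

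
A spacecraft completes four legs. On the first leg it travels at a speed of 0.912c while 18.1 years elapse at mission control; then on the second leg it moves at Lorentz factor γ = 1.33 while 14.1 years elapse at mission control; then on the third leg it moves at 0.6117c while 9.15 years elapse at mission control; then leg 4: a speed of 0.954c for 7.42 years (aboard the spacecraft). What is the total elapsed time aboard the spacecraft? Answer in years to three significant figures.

τ = 32.7 years

Leg 1: γ = 1/√(1 − 0.912²) = 1/√0.1683 = 2.438; τ_1 = 18.1/2.438 = 7.424 years.
Leg 2: γ = 1.33; τ_2 = 14.1/1.330 = 10.60 years.
Leg 3: γ = 1/√(1 − 0.6117²) = 1/√0.6258 = 1.264; τ_3 = 9.15/1.264 = 7.238 years.
Leg 4: 7.42 years is already measured aboard the spacecraft.
Total: 7.424 + 10.60 + 7.238 + 7.420 years.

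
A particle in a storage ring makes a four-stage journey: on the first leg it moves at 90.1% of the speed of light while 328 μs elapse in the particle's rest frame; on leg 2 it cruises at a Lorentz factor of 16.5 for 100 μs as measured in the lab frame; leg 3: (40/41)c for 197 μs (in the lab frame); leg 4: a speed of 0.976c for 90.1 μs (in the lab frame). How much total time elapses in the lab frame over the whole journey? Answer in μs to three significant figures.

Leg 1: β = 0.901; γ = 1/√(1 − 0.901²) = 1/√0.1882 = 2.305; Δt_1 = 2.305 × 328 = 756.1 μs.
Leg 2: 100 μs is already measured in the lab frame.
Leg 3: 197 μs is already measured in the lab frame.
Leg 4: 90.1 μs is already measured in the lab frame.
Total: 756.1 + 100.0 + 197.0 + 90.10 μs.

Δt = 1140 μs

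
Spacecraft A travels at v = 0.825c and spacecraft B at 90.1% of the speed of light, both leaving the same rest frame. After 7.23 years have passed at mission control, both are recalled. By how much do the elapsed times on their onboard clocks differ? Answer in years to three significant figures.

A: γ = 1/√(1 − 0.825²) = 1/√0.3194 = 1.769; τ_A = 7.23/1.769 = 4.086 years.
B: β = 0.901; γ = 1/√(1 − 0.901²) = 1/√0.1882 = 2.305; τ_B = 7.23/2.305 = 3.137 years.

|τ_A − τ_B| = 0.949 years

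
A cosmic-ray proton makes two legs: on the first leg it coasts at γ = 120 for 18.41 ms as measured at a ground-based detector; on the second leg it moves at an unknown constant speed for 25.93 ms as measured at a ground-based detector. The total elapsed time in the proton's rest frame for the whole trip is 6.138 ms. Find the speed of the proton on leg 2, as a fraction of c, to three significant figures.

β = 0.973

Leg 1: γ = 120; τ_1 = 18.41/120.0 = 0.1534 ms.
Leg 2: speed unknown; τ_2 = 25.93/γ_2.
Total proper time: 0.1534 + τ_2 = 6.138, so τ_2 = 6.138 − 0.1534 = 5.985 ms.
γ_2 = 25.93/5.985 = 4.333; β = √(1 − 1/γ²) = √0.9467.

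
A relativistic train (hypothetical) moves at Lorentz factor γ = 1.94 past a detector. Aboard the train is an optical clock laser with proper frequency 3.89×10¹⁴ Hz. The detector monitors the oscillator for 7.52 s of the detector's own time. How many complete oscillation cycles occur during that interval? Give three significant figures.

N = 1.51×10¹⁵

γ = 1.94
During 7.52 s of lab time, the oscillator's proper time advances by τ = Δt/γ = 7.52/1.940 = 3.876 s = 3.876×10⁰ s.
N = f × τ = 3.89×10¹⁴ × 3.876×10⁰ = 1.508×10¹⁵.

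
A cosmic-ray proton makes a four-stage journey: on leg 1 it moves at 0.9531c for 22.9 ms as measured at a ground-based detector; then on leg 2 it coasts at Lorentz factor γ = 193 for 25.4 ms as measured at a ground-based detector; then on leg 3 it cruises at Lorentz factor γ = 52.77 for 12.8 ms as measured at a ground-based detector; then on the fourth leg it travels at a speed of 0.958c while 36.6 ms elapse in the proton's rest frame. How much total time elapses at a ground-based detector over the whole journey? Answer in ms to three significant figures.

Leg 1: 22.9 ms is already measured at a ground-based detector.
Leg 2: 25.4 ms is already measured at a ground-based detector.
Leg 3: 12.8 ms is already measured at a ground-based detector.
Leg 4: γ = 1/√(1 − 0.958²) = 1/√0.08224 = 3.487; Δt_4 = 3.487 × 36.6 = 127.6 ms.
Total: 22.90 + 25.40 + 12.80 + 127.6 ms.

Δt = 189 ms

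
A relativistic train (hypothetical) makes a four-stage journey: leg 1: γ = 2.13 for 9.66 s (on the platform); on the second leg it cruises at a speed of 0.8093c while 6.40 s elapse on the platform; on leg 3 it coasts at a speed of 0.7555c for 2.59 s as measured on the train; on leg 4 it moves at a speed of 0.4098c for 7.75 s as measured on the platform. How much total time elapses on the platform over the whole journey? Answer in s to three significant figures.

Leg 1: 9.66 s is already measured on the platform.
Leg 2: 6.40 s is already measured on the platform.
Leg 3: γ = 1/√(1 − 0.7555²) = 1/√0.4292 = 1.526; Δt_3 = 1.526 × 2.59 = 3.953 s.
Leg 4: 7.75 s is already measured on the platform.
Total: 9.660 + 6.400 + 3.953 + 7.750 s.

Δt = 27.8 s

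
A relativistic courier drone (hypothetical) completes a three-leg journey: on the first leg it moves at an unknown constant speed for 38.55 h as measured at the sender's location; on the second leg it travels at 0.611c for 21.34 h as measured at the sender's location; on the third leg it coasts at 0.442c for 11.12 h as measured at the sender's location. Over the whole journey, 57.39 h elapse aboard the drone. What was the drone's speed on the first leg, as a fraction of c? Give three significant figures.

β = 0.611

Leg 1: speed unknown; τ_1 = 38.55/γ_1.
Leg 2: γ = 1/√(1 − 0.611²) = 1/√0.6267 = 1.263; τ_2 = 21.34/1.263 = 16.89 h.
Leg 3: γ = 1/√(1 − 0.442²) = 1/√0.8046 = 1.115; τ_3 = 11.12/1.115 = 9.975 h.
Total proper time: τ_1 + 16.89 + 9.975 = 57.39, so τ_1 = 57.39 − 26.87 = 30.52 h.
γ_1 = 38.55/30.52 = 1.263; β = √(1 − 1/γ²) = √0.3731.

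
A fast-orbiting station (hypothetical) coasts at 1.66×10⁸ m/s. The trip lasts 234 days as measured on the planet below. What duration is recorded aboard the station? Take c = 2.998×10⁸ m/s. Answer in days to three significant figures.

τ = 195 days

β = 1.66×10⁸/2.998×10⁸ = 0.5537; γ = 1/√(1 − 0.5537²) = 1.201
The interval measured on the planet below is the dilated one; the clock aboard the station measures the proper time τ = Δt/γ = 234/1.201 days.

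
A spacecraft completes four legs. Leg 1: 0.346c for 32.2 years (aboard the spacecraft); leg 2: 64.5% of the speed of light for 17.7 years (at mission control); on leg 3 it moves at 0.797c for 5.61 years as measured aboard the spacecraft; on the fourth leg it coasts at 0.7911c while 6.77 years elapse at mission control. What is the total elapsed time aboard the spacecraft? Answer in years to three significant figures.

Leg 1: 32.2 years is already measured aboard the spacecraft.
Leg 2: β = 0.645; γ = 1/√(1 − 0.645²) = 1/√0.5840 = 1.309; τ_2 = 17.7/1.309 = 13.53 years.
Leg 3: 5.61 years is already measured aboard the spacecraft.
Leg 4: γ = 1/√(1 − 0.7911²) = 1/√0.3742 = 1.635; τ_4 = 6.77/1.635 = 4.141 years.
Total: 32.20 + 13.53 + 5.610 + 4.141 years.

τ = 55.5 years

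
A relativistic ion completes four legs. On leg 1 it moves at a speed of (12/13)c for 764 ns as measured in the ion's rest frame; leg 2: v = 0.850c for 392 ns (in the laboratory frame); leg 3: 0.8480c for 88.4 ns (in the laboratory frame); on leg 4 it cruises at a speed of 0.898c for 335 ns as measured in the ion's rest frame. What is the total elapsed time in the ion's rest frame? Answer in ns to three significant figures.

τ = 1350 ns

Leg 1: 764 ns is already measured in the ion's rest frame.
Leg 2: γ = 1/√(1 − 0.850²) = 1/√0.2775 = 1.898; τ_2 = 392/1.898 = 206.5 ns.
Leg 3: γ = 1/√(1 − 0.8480²) = 1/√0.2809 = 1.887; τ_3 = 88.4/1.887 = 46.85 ns.
Leg 4: 335 ns is already measured in the ion's rest frame.
Total: 764.0 + 206.5 + 46.85 + 335.0 ns.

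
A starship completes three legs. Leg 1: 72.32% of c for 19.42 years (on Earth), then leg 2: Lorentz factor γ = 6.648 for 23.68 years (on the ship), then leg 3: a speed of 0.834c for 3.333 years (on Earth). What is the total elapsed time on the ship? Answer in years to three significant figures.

Leg 1: β = 0.7232; γ = 1/√(1 − 0.7232²) = 1/√0.4770 = 1.448; τ_1 = 19.42/1.448 = 13.41 years.
Leg 2: 23.68 years is already measured on the ship.
Leg 3: γ = 1/√(1 − 0.834²) = 1/√0.3044 = 1.812; τ_3 = 3.333/1.812 = 1.839 years.
Total: 13.41 + 23.68 + 1.839 years.

τ = 38.9 years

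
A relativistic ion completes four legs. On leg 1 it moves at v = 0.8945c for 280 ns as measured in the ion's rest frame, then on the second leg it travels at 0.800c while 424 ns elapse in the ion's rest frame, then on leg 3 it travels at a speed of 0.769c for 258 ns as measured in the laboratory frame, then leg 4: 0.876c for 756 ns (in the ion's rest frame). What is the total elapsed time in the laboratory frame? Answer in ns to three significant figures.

Leg 1: γ = 1/√(1 − 0.8945²) = 1/√0.1999 = 2.237; Δt_1 = 2.237 × 280 = 626.3 ns.
Leg 2: γ = 1/√(1 − 0.800²) = 5/3 ≈ 1.667; Δt_2 = 1.667 × 424 = 706.7 ns.
Leg 3: 258 ns is already measured in the laboratory frame.
Leg 4: γ = 1/√(1 − 0.876²) = 1/√0.2326 = 2.073; Δt_4 = 2.073 × 756 = 1567 ns.
Total: 626.3 + 706.7 + 258.0 + 1567 ns.

Δt = 3160 ns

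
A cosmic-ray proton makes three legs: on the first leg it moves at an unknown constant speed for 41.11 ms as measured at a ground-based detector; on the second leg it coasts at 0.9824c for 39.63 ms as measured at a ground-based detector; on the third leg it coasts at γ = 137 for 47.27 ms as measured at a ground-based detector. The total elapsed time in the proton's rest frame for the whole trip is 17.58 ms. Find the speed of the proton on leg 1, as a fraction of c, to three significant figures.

β = 0.971

Leg 1: speed unknown; τ_1 = 41.11/γ_1.
Leg 2: γ = 1/√(1 − 0.9824²) = 1/√0.03489 = 5.354; τ_2 = 39.63/5.354 = 7.402 ms.
Leg 3: γ = 137; τ_3 = 47.27/137.0 = 0.3450 ms.
Total proper time: τ_1 + 7.402 + 0.3450 = 17.58, so τ_1 = 17.58 − 7.747 = 9.833 ms.
γ_1 = 41.11/9.833 = 4.181; β = √(1 − 1/γ²) = √0.9428.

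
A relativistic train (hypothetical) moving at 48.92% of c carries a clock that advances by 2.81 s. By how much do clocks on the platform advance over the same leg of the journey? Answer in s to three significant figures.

β = 0.4892; γ = 1/√(1 − 0.4892²) = 1/√0.7607 = 1.147
The interval measured on the train is the proper time (both events occur at the same place in that frame); the lab-frame interval is Δt = γτ = 1.147 × 2.81 s.

Δt = 3.22 s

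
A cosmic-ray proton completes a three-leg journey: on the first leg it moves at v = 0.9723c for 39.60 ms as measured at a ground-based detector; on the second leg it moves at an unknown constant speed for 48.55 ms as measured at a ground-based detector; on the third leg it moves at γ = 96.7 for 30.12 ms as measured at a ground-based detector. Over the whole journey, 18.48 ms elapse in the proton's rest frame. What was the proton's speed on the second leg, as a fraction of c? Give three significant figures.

Leg 1: γ = 1/√(1 − 0.9723²) = 1/√0.05463 = 4.278; τ_1 = 39.60/4.278 = 9.256 ms.
Leg 2: speed unknown; τ_2 = 48.55/γ_2.
Leg 3: γ = 96.7; τ_3 = 30.12/96.70 = 0.3115 ms.
Total proper time: 9.256 + τ_2 + 0.3115 = 18.48, so τ_2 = 18.48 − 9.567 = 8.913 ms.
γ_2 = 48.55/8.913 = 5.447; β = √(1 − 1/γ²) = √0.9663.

β = 0.983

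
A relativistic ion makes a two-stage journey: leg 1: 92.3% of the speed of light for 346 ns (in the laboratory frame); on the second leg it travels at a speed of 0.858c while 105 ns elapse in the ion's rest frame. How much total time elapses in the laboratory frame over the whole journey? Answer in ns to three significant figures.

Δt = 550 ns

Leg 1: 346 ns is already measured in the laboratory frame.
Leg 2: γ = 1/√(1 − 0.858²) = 1/√0.2638 = 1.947; Δt_2 = 1.947 × 105 = 204.4 ns.
Total: 346.0 + 204.4 ns.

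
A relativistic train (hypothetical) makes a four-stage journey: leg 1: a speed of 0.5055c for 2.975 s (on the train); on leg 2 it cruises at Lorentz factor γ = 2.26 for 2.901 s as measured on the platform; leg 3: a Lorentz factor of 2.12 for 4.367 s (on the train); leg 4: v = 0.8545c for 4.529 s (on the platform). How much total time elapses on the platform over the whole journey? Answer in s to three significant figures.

Δt = 20.1 s

Leg 1: γ = 1/√(1 − 0.5055²) = 1/√0.7445 = 1.159; Δt_1 = 1.159 × 2.975 = 3.448 s.
Leg 2: 2.901 s is already measured on the platform.
Leg 3: γ = 2.12; Δt_3 = 2.120 × 4.367 = 9.258 s.
Leg 4: 4.529 s is already measured on the platform.
Total: 3.448 + 2.901 + 9.258 + 4.529 s.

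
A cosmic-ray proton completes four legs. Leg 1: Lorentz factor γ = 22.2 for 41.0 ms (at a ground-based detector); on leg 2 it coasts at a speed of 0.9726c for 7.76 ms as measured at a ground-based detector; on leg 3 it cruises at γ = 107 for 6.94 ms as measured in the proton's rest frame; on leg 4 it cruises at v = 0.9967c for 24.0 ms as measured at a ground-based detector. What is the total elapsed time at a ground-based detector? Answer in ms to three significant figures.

Δt = 815 ms

Leg 1: 41.0 ms is already measured at a ground-based detector.
Leg 2: 7.76 ms is already measured at a ground-based detector.
Leg 3: γ = 107; Δt_3 = 107.0 × 6.94 = 742.6 ms.
Leg 4: 24.0 ms is already measured at a ground-based detector.
Total: 41.00 + 7.760 + 742.6 + 24.00 ms.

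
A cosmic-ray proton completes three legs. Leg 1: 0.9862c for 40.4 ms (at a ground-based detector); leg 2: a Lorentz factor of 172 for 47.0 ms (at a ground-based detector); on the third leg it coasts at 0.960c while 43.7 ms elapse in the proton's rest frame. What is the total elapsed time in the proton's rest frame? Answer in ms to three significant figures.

Leg 1: γ = 1/√(1 − 0.9862²) = 1/√0.02741 = 6.040; τ_1 = 40.4/6.040 = 6.689 ms.
Leg 2: γ = 172; τ_2 = 47.0/172.0 = 0.2733 ms.
Leg 3: 43.7 ms is already measured in the proton's rest frame.
Total: 6.689 + 0.2733 + 43.70 ms.

τ = 50.7 ms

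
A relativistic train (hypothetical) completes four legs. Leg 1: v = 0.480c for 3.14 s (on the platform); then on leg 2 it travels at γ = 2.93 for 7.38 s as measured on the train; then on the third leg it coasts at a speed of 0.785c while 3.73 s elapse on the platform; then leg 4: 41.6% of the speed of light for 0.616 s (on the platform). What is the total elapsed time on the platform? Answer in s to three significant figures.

Δt = 29.1 s

Leg 1: 3.14 s is already measured on the platform.
Leg 2: γ = 2.93; Δt_2 = 2.930 × 7.38 = 21.62 s.
Leg 3: 3.73 s is already measured on the platform.
Leg 4: 0.616 s is already measured on the platform.
Total: 3.140 + 21.62 + 3.730 + 0.6160 s.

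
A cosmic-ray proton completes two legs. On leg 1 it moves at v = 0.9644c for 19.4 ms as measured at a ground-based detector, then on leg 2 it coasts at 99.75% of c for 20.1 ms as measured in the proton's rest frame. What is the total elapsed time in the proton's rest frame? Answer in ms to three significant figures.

τ = 25.2 ms

Leg 1: γ = 1/√(1 − 0.9644²) = 1/√0.06993 = 3.781; τ_1 = 19.4/3.781 = 5.130 ms.
Leg 2: 20.1 ms is already measured in the proton's rest frame.
Total: 5.130 + 20.10 ms.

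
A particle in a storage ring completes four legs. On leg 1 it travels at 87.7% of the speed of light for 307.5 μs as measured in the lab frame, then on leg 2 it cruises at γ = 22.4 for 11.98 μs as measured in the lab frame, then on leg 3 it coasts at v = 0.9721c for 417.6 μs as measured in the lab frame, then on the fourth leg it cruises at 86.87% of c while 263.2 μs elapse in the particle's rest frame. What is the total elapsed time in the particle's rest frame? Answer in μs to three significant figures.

Leg 1: β = 0.877; γ = 1/√(1 − 0.877²) = 1/√0.2309 = 2.081; τ_1 = 307.5/2.081 = 147.8 μs.
Leg 2: γ = 22.4; τ_2 = 11.98/22.40 = 0.5348 μs.
Leg 3: γ = 1/√(1 − 0.9721²) = 1/√0.05502 = 4.263; τ_3 = 417.6/4.263 = 97.96 μs.
Leg 4: 263.2 μs is already measured in the particle's rest frame.
Total: 147.8 + 0.5348 + 97.96 + 263.2 μs.

τ = 509 μs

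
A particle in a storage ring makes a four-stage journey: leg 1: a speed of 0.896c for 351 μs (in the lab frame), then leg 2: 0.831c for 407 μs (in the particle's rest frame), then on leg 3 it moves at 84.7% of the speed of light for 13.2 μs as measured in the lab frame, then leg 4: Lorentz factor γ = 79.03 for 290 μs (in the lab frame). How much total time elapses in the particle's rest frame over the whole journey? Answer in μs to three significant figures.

Leg 1: γ = 1/√(1 − 0.896²) = 1/√0.1972 = 2.252; τ_1 = 351/2.252 = 155.9 μs.
Leg 2: 407 μs is already measured in the particle's rest frame.
Leg 3: β = 0.847; γ = 1/√(1 − 0.847²) = 1/√0.2826 = 1.881; τ_3 = 13.2/1.881 = 7.017 μs.
Leg 4: γ = 79.03; τ_4 = 290/79.03 = 3.669 μs.
Total: 155.9 + 407.0 + 7.017 + 3.669 μs.

τ = 574 μs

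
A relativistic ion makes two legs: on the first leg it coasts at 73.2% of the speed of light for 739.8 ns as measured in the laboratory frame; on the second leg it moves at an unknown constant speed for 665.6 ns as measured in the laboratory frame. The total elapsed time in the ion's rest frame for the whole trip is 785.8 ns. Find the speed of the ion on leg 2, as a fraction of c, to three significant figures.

Leg 1: β = 0.732; γ = 1/√(1 − 0.732²) = 1/√0.4642 = 1.468; τ_1 = 739.8/1.468 = 504.0 ns.
Leg 2: speed unknown; τ_2 = 665.6/γ_2.
Total proper time: 504.0 + τ_2 = 785.8, so τ_2 = 785.8 − 504.0 = 281.8 ns.
γ_2 = 665.6/281.8 = 2.362; β = √(1 − 1/γ²) = √0.8208.

β = 0.906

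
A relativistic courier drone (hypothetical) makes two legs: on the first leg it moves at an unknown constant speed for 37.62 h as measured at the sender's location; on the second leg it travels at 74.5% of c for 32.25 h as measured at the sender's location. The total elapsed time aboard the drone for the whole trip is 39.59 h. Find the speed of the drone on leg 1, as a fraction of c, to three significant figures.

β = 0.877

Leg 1: speed unknown; τ_1 = 37.62/γ_1.
Leg 2: β = 0.745; γ = 1/√(1 − 0.745²) = 1/√0.4450 = 1.499; τ_2 = 32.25/1.499 = 21.51 h.
Total proper time: τ_1 + 21.51 = 39.59, so τ_1 = 39.59 − 21.51 = 18.08 h.
γ_1 = 37.62/18.08 = 2.081; β = √(1 − 1/γ²) = √0.7691.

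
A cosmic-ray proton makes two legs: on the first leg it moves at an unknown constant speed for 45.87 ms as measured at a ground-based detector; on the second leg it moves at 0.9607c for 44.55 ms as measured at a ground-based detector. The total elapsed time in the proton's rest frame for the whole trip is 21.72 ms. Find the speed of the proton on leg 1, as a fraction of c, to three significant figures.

Leg 1: speed unknown; τ_1 = 45.87/γ_1.
Leg 2: γ = 1/√(1 − 0.9607²) = 1/√0.07706 = 3.602; τ_2 = 44.55/3.602 = 12.37 ms.
Total proper time: τ_1 + 12.37 = 21.72, so τ_1 = 21.72 − 12.37 = 9.353 ms.
γ_1 = 45.87/9.353 = 4.904; β = √(1 − 1/γ²) = √0.9584.

β = 0.979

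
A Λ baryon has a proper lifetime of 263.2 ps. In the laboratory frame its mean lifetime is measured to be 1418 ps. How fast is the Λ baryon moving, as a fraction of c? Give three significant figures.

γ = Δt/τ₀ = 1418/263.2 = 5.388
β = √(1 − 1/γ²) = √(1 − 0.03445) = √0.9655

v = 0.983c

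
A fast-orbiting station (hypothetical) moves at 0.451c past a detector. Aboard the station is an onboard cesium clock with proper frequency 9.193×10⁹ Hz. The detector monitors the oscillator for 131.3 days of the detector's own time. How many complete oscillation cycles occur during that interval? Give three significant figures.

N = 9.31×10¹⁶

γ = 1/√(1 − 0.451²) = 1/√0.7966 = 1.120
During 131.3 days of lab time, the oscillator's proper time advances by τ = Δt/γ = 131.3/1.120 = 117.2 days = 1.013×10⁷ s.
N = f × τ = 9.193×10⁹ × 1.013×10⁷ = 9.308×10¹⁶.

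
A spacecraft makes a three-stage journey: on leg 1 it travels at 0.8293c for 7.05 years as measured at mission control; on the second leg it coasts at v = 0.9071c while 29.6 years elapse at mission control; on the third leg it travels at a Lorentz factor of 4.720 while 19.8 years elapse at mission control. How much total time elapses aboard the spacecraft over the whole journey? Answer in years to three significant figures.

τ = 20.6 years

Leg 1: γ = 1/√(1 − 0.8293²) = 1/√0.3123 = 1.790; τ_1 = 7.05/1.790 = 3.940 years.
Leg 2: γ = 1/√(1 − 0.9071²) = 1/√0.1772 = 2.376; τ_2 = 29.6/2.376 = 12.46 years.
Leg 3: γ = 4.720; τ_3 = 19.8/4.720 = 4.195 years.
Total: 3.940 + 12.46 + 4.195 years.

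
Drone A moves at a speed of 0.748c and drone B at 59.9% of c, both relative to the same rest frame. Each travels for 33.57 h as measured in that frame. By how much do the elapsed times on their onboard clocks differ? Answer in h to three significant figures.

|τ_A − τ_B| = 4.60 h

A: γ = 1/√(1 − 0.748²) = 1/√0.4405 = 1.507; τ_A = 33.57/1.507 = 22.28 h.
B: β = 0.599; γ = 1/√(1 − 0.599²) = 1/√0.6412 = 1.249; τ_B = 33.57/1.249 = 26.88 h.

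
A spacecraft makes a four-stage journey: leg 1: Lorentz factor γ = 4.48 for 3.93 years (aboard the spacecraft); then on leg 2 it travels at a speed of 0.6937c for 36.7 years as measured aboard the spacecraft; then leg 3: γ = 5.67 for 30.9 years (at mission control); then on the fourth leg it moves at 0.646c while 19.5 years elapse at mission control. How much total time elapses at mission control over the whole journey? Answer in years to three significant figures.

Leg 1: γ = 4.48; Δt_1 = 4.480 × 3.93 = 17.61 years.
Leg 2: γ = 1/√(1 − 0.6937²) = 1/√0.5188 = 1.388; Δt_2 = 1.388 × 36.7 = 50.95 years.
Leg 3: 30.9 years is already measured at mission control.
Leg 4: 19.5 years is already measured at mission control.
Total: 17.61 + 50.95 + 30.90 + 19.50 years.

Δt = 119 years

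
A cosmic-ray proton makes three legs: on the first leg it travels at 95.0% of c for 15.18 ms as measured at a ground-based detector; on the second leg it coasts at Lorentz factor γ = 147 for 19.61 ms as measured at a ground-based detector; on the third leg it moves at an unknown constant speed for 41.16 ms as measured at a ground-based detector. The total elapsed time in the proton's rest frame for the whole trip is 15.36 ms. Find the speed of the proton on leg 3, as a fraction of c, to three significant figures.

β = 0.967

Leg 1: β = 0.950; γ = 1/√(1 − 0.950²) = 1/√0.09750 = 3.203; τ_1 = 15.18/3.203 = 4.740 ms.
Leg 2: γ = 147; τ_2 = 19.61/147.0 = 0.1334 ms.
Leg 3: speed unknown; τ_3 = 41.16/γ_3.
Total proper time: 4.740 + 0.1334 + τ_3 = 15.36, so τ_3 = 15.36 − 4.873 = 10.49 ms.
γ_3 = 41.16/10.49 = 3.925; β = √(1 − 1/γ²) = √0.9351.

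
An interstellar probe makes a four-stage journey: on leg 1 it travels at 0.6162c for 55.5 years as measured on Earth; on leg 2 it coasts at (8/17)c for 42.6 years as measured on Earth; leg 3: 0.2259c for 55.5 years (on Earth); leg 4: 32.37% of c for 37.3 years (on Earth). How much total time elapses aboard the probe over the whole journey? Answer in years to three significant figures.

τ = 171 years

Leg 1: γ = 1/√(1 − 0.6162²) = 1/√0.6203 = 1.270; τ_1 = 55.5/1.270 = 43.71 years.
Leg 2: γ = 1/√(1 − (8/17)²) = 17/15 ≈ 1.133; τ_2 = 42.6/1.133 = 37.59 years.
Leg 3: γ = 1/√(1 − 0.2259²) = 1/√0.9490 = 1.027; τ_3 = 55.5/1.027 = 54.07 years.
Leg 4: β = 0.3237; γ = 1/√(1 − 0.3237²) = 1/√0.8952 = 1.057; τ_4 = 37.3/1.057 = 35.29 years.
Total: 43.71 + 37.59 + 54.07 + 35.29 years.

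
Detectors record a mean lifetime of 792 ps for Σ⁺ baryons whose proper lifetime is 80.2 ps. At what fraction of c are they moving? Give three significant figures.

β = 0.995

γ = Δt/τ₀ = 792/80.2 = 9.875
β = √(1 − 1/γ²) = √(1 − 0.01025) = √0.9897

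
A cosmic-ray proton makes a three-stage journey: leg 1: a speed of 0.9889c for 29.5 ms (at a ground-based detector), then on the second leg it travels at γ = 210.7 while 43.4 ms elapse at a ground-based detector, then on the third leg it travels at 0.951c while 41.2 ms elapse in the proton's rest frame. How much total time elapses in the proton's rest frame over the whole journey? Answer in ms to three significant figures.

Leg 1: γ = 1/√(1 − 0.9889²) = 1/√0.02208 = 6.730; τ_1 = 29.5/6.730 = 4.383 ms.
Leg 2: γ = 210.7; τ_2 = 43.4/210.7 = 0.2060 ms.
Leg 3: 41.2 ms is already measured in the proton's rest frame.
Total: 4.383 + 0.2060 + 41.20 ms.

τ = 45.8 ms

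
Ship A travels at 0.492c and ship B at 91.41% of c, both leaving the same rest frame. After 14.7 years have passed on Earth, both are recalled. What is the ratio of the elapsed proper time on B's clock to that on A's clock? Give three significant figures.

τ_B/τ_A = 0.466

A: γ = 1/√(1 − 0.492²) = 1/√0.7579 = 1.149. B: β = 0.9141; γ = 1/√(1 − 0.9141²) = 1/√0.1644 = 2.466.
τ_A/τ_B = γ_B/γ_A = 2.466/1.149 = 2.147, so τ_B/τ_A = 0.4658.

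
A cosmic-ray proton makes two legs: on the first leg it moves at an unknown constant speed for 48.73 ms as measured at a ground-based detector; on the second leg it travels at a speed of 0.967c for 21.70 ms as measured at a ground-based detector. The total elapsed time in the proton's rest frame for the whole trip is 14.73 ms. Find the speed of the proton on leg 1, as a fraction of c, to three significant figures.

β = 0.982

Leg 1: speed unknown; τ_1 = 48.73/γ_1.
Leg 2: γ = 1/√(1 − 0.967²) = 1/√0.06491 = 3.925; τ_2 = 21.70/3.925 = 5.529 ms.
Total proper time: τ_1 + 5.529 = 14.73, so τ_1 = 14.73 − 5.529 = 9.201 ms.
γ_1 = 48.73/9.201 = 5.296; β = √(1 − 1/γ²) = √0.9643.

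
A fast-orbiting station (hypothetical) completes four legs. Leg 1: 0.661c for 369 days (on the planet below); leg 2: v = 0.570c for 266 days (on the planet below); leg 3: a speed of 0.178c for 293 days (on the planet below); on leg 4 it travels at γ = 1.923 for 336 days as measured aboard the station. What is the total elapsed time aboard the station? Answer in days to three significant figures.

Leg 1: γ = 1/√(1 − 0.661²) = 1/√0.5631 = 1.333; τ_1 = 369/1.333 = 276.9 days.
Leg 2: γ = 1/√(1 − 0.570²) = 1/√0.6751 = 1.217; τ_2 = 266/1.217 = 218.6 days.
Leg 3: γ = 1/√(1 − 0.178²) = 1/√0.9683 = 1.016; τ_3 = 293/1.016 = 288.3 days.
Leg 4: 336 days is already measured aboard the station.
Total: 276.9 + 218.6 + 288.3 + 336.0 days.

τ = 1120 days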